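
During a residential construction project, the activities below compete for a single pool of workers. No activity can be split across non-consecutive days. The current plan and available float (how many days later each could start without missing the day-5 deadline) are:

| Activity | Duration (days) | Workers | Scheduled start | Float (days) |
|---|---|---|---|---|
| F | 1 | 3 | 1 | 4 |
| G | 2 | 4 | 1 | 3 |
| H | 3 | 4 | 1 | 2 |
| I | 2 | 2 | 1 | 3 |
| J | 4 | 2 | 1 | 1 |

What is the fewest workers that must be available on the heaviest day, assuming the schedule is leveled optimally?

8

Early-start (F@1, G@1, H@1, I@1, J@1) gives peak 15: d1:15  d2:12  d3:6  d4:2  d5:0.
Shift H→3, I→2, J→2.
Schedule F@1, G@1, H@3, I@2, J@2: d1:7  d2:8  d3:8  d4:6  d5:6 — peak 8.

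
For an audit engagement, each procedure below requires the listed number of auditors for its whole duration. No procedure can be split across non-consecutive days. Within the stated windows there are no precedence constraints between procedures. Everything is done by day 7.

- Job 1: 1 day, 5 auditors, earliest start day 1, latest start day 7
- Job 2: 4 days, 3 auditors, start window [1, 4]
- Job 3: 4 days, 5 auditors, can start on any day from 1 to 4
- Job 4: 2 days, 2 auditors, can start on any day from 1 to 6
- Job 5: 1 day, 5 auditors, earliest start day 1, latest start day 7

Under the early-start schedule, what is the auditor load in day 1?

20

At early start, day 1 has: Job 1, Job 2, Job 3, Job 4, Job 5.
Demand: 5 + 3 + 5 + 2 + 5 = 20.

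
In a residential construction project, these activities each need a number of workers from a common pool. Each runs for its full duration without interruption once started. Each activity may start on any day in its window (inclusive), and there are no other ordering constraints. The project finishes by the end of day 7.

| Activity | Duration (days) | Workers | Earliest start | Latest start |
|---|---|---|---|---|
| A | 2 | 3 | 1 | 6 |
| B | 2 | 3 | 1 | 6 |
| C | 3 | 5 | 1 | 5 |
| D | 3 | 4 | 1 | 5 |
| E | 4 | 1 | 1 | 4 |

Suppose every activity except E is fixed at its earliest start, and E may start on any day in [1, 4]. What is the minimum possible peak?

E@1: d1:16  d2:16  d3:10  d4:1  d5:0  d6:0  d7:0 → peak 16
E@2: d1:15  d2:16  d3:10  d4:1  d5:1  d6:0  d7:0 → peak 16
E@3: d1:15  d2:15  d3:10  d4:1  d5:1  d6:1  d7:0 → peak 15
E@4: d1:15  d2:15  d3:9  d4:1  d5:1  d6:1  d7:1 → peak 15
Best is E@3, peak 15.

15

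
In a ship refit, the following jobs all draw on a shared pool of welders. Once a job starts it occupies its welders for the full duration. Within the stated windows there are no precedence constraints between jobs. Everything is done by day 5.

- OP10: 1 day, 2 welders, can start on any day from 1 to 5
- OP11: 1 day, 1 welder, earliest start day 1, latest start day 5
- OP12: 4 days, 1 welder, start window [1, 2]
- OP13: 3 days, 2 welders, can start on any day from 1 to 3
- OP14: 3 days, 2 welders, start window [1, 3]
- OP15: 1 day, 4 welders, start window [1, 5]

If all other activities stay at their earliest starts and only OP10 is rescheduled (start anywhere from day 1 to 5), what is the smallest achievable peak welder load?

10

OP10@1: d1:12  d2:5  d3:5  d4:1  d5:0 → peak 12
OP10@2: d1:10  d2:7  d3:5  d4:1  d5:0 → peak 10
OP10@3: d1:10  d2:5  d3:7  d4:1  d5:0 → peak 10
OP10@4: d1:10  d2:5  d3:5  d4:3  d5:0 → peak 10
OP10@5: d1:10  d2:5  d3:5  d4:1  d5:2 → peak 10
Best is OP10@2, peak 10.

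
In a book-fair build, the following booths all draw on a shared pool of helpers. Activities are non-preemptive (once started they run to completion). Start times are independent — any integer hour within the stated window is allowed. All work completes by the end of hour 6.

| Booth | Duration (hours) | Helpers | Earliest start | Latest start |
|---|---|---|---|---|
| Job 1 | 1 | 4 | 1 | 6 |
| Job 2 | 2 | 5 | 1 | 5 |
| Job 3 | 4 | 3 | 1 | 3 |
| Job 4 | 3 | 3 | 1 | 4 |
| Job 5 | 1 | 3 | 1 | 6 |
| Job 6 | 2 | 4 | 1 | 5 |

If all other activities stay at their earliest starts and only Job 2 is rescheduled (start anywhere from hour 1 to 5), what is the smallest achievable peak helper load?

Job 2@1: h1:22  h2:15  h3:6  h4:3  h5:0  h6:0 → peak 22
Job 2@2: h1:17  h2:15  h3:11  h4:3  h5:0  h6:0 → peak 17
Job 2@3: h1:17  h2:10  h3:11  h4:8  h5:0  h6:0 → peak 17
Job 2@4: h1:17  h2:10  h3:6  h4:8  h5:5  h6:0 → peak 17
Job 2@5: h1:17  h2:10  h3:6  h4:3  h5:5  h6:5 → peak 17
Best is Job 2@2, peak 17.

17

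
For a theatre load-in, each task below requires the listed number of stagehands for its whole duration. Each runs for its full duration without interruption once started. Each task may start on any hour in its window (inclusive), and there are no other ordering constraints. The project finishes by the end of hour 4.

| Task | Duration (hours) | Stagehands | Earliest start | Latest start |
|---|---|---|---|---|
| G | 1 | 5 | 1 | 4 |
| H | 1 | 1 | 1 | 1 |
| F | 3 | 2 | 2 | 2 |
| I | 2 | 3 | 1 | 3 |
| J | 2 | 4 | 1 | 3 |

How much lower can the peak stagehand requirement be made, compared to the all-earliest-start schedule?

4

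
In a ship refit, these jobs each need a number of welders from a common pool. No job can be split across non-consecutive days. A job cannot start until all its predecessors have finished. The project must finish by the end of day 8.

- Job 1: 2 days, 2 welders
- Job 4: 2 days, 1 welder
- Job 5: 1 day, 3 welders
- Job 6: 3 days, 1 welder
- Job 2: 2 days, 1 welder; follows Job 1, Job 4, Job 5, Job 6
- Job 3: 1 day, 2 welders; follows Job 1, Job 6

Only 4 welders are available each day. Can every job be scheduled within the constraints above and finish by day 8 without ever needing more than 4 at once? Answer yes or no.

yes

Schedule Job 1@1, Job 4@1, Job 5@3, Job 6@4, Job 2@7, Job 3@7: d1:3  d2:3  d3:3  d4:1  d5:1  d6:1  d7:3  d8:1 — peak 3 ≤ 4.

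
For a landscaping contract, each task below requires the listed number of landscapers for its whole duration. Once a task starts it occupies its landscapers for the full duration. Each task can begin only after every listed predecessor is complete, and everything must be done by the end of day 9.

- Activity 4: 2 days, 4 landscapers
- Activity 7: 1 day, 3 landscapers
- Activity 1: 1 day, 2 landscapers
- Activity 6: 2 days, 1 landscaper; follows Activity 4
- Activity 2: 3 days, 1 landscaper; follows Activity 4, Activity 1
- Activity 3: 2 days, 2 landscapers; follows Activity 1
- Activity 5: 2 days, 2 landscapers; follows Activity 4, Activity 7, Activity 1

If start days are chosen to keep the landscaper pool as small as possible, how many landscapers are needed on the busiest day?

Early-start (Activity 4@1, Activity 7@1, Activity 1@1, Activity 6@3, Activity 2@3, Activity 3@2, Activity 5@3) gives peak 9: d1:9  d2:6  d3:6  d4:4  d5:1  d6:0  d7:0  d8:0  d9:0.
Shift Activity 7→3, Activity 1→4, Activity 2→5, Activity 3→5, Activity 5→7.
Schedule Activity 4@1, Activity 7@3, Activity 1@4, Activity 6@3, Activity 2@5, Activity 3@5, Activity 5@7: d1:4  d2:4  d3:4  d4:3  d5:3  d6:3  d7:3  d8:2  d9:0 — peak 4.

4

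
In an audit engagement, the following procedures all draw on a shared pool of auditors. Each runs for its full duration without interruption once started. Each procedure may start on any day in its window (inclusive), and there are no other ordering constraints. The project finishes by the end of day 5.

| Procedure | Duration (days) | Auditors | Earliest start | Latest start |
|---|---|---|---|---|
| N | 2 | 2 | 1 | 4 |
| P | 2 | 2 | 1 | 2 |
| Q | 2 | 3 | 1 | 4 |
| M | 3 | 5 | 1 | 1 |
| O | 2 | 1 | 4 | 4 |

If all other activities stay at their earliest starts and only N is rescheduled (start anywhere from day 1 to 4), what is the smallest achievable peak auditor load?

N@1: d1:12  d2:12  d3:5  d4:1  d5:1 → peak 12
N@2: d1:10  d2:12  d3:7  d4:1  d5:1 → peak 12
N@3: d1:10  d2:10  d3:7  d4:3  d5:1 → peak 10
N@4: d1:10  d2:10  d3:5  d4:3  d5:3 → peak 10
Best is N@3, peak 10.

10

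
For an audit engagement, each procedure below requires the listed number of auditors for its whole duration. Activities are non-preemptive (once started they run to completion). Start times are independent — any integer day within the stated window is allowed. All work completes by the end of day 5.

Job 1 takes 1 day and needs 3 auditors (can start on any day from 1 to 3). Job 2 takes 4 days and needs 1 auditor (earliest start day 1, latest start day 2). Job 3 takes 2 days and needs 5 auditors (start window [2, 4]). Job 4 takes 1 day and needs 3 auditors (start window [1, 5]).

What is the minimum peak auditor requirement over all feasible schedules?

Early-start (Job 1@1, Job 2@1, Job 3@2, Job 4@1) gives peak 7: d1:7  d2:6  d3:6  d4:1  d5:0.
Shift Job 4→4.
Schedule Job 1@1, Job 2@1, Job 3@2, Job 4@4: d1:4  d2:6  d3:6  d4:4  d5:0 — peak 6.

6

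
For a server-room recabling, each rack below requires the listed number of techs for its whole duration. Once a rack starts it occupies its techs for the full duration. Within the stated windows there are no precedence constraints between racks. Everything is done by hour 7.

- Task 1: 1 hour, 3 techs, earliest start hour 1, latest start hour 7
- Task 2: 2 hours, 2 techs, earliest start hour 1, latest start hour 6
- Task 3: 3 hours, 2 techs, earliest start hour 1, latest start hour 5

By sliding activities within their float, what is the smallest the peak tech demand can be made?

3

Early-start (Task 1@1, Task 2@1, Task 3@1) gives peak 7: h1:7  h2:4  h3:2  h4:0  h5:0  h6:0  h7:0.
Shift Task 2→2, Task 3→4.
Schedule Task 1@1, Task 2@2, Task 3@4: h1:3  h2:2  h3:2  h4:2  h5:2  h6:2  h7:0 — peak 3.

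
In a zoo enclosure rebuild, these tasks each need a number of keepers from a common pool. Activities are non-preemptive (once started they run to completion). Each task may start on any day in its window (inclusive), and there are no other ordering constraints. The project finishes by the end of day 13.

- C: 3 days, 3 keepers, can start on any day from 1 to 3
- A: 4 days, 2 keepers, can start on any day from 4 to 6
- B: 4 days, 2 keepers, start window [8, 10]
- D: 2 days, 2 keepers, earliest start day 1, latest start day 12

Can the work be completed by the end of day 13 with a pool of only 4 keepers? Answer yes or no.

yes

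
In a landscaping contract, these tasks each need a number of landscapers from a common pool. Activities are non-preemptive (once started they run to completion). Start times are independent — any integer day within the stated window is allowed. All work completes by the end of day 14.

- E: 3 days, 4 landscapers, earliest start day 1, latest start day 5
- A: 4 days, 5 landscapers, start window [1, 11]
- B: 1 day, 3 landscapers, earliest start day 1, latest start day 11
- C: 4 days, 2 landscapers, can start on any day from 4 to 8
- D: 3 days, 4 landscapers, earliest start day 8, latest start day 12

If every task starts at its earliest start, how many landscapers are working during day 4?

7

At early start, day 4 has: A, C.
Demand: 5 + 2 = 7.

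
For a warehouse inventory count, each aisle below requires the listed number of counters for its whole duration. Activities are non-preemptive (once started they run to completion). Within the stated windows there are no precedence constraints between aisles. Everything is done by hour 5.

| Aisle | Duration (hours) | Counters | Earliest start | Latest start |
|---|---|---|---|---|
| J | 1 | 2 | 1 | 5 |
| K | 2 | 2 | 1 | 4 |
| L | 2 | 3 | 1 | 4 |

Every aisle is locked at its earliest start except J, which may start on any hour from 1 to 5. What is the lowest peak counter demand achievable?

J@1: h1:7  h2:5  h3:0  h4:0  h5:0 → peak 7
J@2: h1:5  h2:7  h3:0  h4:0  h5:0 → peak 7
J@3: h1:5  h2:5  h3:2  h4:0  h5:0 → peak 5
J@4: h1:5  h2:5  h3:0  h4:2  h5:0 → peak 5
J@5: h1:5  h2:5  h3:0  h4:0  h5:2 → peak 5
Best is J@3, peak 5.

5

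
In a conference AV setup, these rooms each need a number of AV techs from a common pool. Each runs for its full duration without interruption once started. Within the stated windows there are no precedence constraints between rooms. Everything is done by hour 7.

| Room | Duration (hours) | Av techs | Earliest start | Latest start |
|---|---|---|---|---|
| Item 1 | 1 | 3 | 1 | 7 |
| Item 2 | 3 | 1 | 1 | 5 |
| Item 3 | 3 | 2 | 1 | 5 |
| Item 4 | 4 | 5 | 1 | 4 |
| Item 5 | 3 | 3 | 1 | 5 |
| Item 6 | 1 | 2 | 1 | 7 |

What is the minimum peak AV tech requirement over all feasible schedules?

7

Early-start (Item 1@1, Item 2@1, Item 3@1, Item 4@1, Item 5@1, Item 6@1) gives peak 16: h1:16  h2:11  h3:11  h4:5  h5:0  h6:0  h7:0.
Shift Item 3→2, Item 4→4, Item 6→5.
Schedule Item 1@1, Item 2@1, Item 3@2, Item 4@4, Item 5@1, Item 6@5: h1:7  h2:6  h3:6  h4:7  h5:7  h6:5  h7:5 — peak 7.
Total AV tech-hours = 43 over 7 hours ⇒ peak ≥ ⌈43/7⌉ = 7, so 7 is optimal.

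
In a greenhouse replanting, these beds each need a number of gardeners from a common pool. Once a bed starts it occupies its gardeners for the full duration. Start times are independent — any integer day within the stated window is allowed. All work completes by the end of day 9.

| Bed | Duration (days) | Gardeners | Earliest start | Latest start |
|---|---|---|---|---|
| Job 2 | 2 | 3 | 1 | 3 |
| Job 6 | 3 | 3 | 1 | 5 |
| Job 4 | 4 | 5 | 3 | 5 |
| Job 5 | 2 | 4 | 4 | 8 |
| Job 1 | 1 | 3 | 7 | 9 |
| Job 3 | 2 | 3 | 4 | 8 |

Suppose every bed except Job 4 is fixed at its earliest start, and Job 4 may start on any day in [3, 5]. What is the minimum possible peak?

12

Job 4@3: d1:6  d2:6  d3:8  d4:12  d5:12  d6:5  d7:3  d8:0  d9:0 → peak 12
Job 4@4: d1:6  d2:6  d3:3  d4:12  d5:12  d6:5  d7:8  d8:0  d9:0 → peak 12
Job 4@5: d1:6  d2:6  d3:3  d4:7  d5:12  d6:5  d7:8  d8:5  d9:0 → peak 12
Best is Job 4@3, peak 12.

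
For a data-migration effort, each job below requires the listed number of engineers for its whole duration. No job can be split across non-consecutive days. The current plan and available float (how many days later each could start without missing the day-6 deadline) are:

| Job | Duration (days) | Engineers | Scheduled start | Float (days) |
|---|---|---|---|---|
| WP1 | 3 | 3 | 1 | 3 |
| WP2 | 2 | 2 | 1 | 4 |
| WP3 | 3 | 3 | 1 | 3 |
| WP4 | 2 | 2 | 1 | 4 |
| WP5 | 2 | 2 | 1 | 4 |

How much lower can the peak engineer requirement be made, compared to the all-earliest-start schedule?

Early-start peak: d1:12  d2:12  d3:6  d4:0  d5:0  d6:0 ⇒ 12.
Leveled (WP1@1, WP2@1, WP3@4, WP4@3, WP5@5): d1:5  d2:5  d3:5  d4:5  d5:5  d6:5 ⇒ 5.
Reduction 12 − 5 = 7.

7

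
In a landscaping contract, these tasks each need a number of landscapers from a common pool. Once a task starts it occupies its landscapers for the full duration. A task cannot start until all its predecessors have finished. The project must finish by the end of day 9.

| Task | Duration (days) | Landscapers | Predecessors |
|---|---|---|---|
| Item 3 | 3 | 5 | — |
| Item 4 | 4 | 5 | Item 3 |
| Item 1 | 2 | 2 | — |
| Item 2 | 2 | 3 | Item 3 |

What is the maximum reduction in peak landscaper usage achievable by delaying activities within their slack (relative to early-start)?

Early-start peak: d1:7  d2:7  d3:5  d4:8  d5:8  d6:5  d7:5  d8:0  d9:0 ⇒ 8.
Leveled (Item 3@1, Item 4@4, Item 1@8, Item 2@8): d1:5  d2:5  d3:5  d4:5  d5:5  d6:5  d7:5  d8:5  d9:5 ⇒ 5.
Reduction 8 − 5 = 3.

3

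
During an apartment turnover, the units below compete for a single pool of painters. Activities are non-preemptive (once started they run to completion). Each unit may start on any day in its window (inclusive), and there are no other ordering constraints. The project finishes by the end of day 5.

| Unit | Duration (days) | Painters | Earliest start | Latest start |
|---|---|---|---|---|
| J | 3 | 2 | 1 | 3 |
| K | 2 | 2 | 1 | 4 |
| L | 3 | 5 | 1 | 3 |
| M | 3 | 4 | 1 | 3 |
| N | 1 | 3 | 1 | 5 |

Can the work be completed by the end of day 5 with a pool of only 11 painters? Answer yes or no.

Schedule J@1, K@1, L@1, M@3, N@4: d1:9  d2:9  d3:11  d4:7  d5:4 — peak 11 ≤ 11.

yes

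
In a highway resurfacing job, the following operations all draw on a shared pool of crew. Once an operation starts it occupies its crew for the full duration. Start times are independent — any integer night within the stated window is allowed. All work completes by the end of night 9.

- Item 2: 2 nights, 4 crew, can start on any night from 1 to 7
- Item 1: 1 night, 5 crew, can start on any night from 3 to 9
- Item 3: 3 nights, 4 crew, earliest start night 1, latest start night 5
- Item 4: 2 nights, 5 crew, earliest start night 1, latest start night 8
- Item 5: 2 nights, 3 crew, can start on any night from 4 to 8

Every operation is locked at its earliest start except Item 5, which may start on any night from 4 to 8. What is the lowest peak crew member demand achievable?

13

Item 5@4: n1:13  n2:13  n3:9  n4:3  n5:3  n6:0  n7:0  n8:0  n9:0 → peak 13
Item 5@5: n1:13  n2:13  n3:9  n4:0  n5:3  n6:3  n7:0  n8:0  n9:0 → peak 13
Item 5@6: n1:13  n2:13  n3:9  n4:0  n5:0  n6:3  n7:3  n8:0  n9:0 → peak 13
Item 5@7: n1:13  n2:13  n3:9  n4:0  n5:0  n6:0  n7:3  n8:3  n9:0 → peak 13
Item 5@8: n1:13  n2:13  n3:9  n4:0  n5:0  n6:0  n7:0  n8:3  n9:3 → peak 13
Best is Item 5@4, peak 13.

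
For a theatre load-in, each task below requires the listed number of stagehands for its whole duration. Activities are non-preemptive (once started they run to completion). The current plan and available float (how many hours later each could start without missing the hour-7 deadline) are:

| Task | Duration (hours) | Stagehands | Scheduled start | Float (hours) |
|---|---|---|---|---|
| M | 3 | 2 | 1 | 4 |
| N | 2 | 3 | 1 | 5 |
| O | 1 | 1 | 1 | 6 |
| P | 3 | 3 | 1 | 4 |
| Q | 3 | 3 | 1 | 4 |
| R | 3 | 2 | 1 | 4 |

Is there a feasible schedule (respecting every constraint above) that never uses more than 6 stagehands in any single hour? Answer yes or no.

no

The minimum achievable peak is 7; 6 < 7, so no feasible schedule stays within the cap.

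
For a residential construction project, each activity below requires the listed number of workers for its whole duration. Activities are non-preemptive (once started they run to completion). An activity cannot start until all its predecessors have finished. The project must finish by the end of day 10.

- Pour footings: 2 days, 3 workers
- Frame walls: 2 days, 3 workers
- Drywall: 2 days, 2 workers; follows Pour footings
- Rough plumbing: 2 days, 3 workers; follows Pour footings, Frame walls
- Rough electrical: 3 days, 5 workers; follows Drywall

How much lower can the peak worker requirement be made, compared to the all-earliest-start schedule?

1

Early-start peak: d1:6  d2:6  d3:5  d4:5  d5:5  d6:5  d7:5  d8:0  d9:0  d10:0 ⇒ 6.
Leveled (Pour footings@1, Frame walls@3, Drywall@3, Rough plumbing@5, Rough electrical@7): d1:3  d2:3  d3:5  d4:5  d5:3  d6:3  d7:5  d8:5  d9:5  d10:0 ⇒ 5.
Reduction 6 − 5 = 1.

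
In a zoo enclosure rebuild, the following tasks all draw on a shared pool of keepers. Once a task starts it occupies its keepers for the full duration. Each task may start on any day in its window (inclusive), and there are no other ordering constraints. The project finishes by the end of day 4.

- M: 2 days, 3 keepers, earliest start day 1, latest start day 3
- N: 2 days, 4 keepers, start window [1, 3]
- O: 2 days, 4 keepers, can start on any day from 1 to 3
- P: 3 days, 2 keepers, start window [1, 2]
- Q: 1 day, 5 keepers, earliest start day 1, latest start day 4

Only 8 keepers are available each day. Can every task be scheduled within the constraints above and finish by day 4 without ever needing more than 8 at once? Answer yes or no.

no

Total keeper-days = 33; over 4 days the average is 33/4 > 8, so some day must exceed 8.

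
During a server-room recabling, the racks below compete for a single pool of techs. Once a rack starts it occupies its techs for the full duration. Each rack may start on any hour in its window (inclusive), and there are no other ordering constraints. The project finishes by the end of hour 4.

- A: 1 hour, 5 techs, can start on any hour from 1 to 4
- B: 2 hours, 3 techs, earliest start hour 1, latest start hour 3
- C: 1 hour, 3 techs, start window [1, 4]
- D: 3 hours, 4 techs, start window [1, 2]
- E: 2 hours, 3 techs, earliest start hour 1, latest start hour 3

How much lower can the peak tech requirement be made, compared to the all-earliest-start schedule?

Early-start peak: h1:18  h2:10  h3:4  h4:0 ⇒ 18.
Leveled (A@1, B@1, C@2, D@2, E@3): h1:8  h2:10  h3:7  h4:7 ⇒ 10.
Reduction 18 − 10 = 8.

8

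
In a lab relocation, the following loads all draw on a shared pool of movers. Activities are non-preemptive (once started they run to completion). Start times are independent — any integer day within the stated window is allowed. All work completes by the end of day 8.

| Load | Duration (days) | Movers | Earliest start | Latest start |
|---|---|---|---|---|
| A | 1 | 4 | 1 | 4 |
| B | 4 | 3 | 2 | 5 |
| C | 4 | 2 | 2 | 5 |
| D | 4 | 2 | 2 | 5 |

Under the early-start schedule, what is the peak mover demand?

7

Early-start schedule: A@1, B@2, C@2, D@2.
Load per day: day 1: 4, day 2: 7, day 3: 7, day 4: 7, day 5: 7, day 6: 0, day 7: 0, day 8: 0.
Peak is 7.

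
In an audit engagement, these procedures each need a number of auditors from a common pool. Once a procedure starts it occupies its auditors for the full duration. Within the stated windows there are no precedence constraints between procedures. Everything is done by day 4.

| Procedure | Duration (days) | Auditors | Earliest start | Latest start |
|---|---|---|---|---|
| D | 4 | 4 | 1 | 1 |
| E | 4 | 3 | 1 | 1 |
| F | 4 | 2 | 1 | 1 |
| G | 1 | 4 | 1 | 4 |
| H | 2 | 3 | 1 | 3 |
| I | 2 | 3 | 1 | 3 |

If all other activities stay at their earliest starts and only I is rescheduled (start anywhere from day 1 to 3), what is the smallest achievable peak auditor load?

I@1: d1:19  d2:15  d3:9  d4:9 → peak 19
I@2: d1:16  d2:15  d3:12  d4:9 → peak 16
I@3: d1:16  d2:12  d3:12  d4:12 → peak 16
Best is I@2, peak 16.

16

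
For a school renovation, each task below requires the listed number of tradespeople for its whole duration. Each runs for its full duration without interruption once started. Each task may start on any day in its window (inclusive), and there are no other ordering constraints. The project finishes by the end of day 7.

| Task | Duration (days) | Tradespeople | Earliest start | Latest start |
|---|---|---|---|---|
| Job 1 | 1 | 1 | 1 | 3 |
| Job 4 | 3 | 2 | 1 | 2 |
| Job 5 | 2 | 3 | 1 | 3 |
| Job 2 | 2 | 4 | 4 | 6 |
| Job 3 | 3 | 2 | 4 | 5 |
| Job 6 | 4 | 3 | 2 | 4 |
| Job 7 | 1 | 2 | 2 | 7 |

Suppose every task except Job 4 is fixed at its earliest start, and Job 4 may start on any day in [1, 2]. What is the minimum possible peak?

10

Job 4@1: d1:6  d2:10  d3:5  d4:9  d5:9  d6:2  d7:0 → peak 10
Job 4@2: d1:4  d2:10  d3:5  d4:11  d5:9  d6:2  d7:0 → peak 11
Best is Job 4@1, peak 10.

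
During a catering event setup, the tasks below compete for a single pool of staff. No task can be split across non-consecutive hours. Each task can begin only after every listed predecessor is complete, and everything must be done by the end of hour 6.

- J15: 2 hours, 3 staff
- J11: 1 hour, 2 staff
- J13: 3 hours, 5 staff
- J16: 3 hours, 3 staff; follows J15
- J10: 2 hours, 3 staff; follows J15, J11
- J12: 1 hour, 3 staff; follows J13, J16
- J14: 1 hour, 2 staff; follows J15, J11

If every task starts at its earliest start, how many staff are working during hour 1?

10

At early start, hour 1 has: J15, J11, J13.
Demand: 3 + 2 + 5 = 10.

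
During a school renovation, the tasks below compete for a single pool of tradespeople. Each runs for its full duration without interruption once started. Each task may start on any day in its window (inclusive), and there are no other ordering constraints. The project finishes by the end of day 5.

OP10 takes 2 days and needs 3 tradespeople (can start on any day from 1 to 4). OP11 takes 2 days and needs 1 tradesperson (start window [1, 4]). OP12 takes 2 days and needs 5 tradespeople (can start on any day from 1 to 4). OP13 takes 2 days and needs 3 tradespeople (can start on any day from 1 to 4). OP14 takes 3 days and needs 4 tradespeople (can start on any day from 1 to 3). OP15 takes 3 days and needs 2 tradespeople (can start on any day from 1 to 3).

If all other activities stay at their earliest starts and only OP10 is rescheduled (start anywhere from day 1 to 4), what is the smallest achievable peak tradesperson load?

OP10@1: d1:18  d2:18  d3:6  d4:0  d5:0 → peak 18
OP10@2: d1:15  d2:18  d3:9  d4:0  d5:0 → peak 18
OP10@3: d1:15  d2:15  d3:9  d4:3  d5:0 → peak 15
OP10@4: d1:15  d2:15  d3:6  d4:3  d5:3 → peak 15
Best is OP10@3, peak 15.

15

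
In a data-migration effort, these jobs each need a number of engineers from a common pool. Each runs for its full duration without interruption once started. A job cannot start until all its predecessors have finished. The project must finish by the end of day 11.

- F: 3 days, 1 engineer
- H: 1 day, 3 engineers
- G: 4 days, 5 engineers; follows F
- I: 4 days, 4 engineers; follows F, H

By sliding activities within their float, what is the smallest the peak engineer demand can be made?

Early-start (F@1, H@1, G@4, I@4) gives peak 9: d1:4  d2:1  d3:1  d4:9  d5:9  d6:9  d7:9  d8:0  d9:0  d10:0  d11:0.
Shift I→8.
Schedule F@1, H@1, G@4, I@8: d1:4  d2:1  d3:1  d4:5  d5:5  d6:5  d7:5  d8:4  d9:4  d10:4  d11:4 — peak 5.

5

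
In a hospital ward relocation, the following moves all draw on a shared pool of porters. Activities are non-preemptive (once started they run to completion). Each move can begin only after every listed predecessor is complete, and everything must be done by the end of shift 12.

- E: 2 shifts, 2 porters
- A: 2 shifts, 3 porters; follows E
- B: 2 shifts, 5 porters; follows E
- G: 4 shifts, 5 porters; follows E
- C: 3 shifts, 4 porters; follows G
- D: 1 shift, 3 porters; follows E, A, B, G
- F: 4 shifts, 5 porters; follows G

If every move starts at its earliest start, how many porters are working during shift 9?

9

At early start, shift 9 has: C, F.
Demand: 4 + 5 = 9.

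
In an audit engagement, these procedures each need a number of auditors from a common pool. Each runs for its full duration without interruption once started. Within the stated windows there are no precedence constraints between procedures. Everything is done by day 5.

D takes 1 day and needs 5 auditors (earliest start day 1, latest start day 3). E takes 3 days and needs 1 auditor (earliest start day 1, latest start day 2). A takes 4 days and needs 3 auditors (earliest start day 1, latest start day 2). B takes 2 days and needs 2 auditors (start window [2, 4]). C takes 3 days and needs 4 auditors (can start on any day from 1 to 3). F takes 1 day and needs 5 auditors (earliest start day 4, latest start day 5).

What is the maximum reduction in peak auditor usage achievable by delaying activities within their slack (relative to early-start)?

4

Early-start peak: d1:13  d2:10  d3:10  d4:8  d5:0 ⇒ 13.
Leveled (D@1, E@1, A@1, B@4, C@2, F@5): d1:9  d2:8  d3:8  d4:9  d5:7 ⇒ 9.
Reduction 13 − 9 = 4.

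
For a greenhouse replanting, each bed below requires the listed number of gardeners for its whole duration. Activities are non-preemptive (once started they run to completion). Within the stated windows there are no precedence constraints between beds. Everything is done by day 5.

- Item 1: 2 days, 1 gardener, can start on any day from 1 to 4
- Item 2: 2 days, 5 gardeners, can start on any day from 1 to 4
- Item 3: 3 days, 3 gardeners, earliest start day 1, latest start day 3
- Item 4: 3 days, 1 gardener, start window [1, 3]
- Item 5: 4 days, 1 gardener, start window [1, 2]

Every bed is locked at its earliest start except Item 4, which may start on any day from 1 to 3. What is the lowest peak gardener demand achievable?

Item 4@1: d1:11  d2:11  d3:5  d4:1  d5:0 → peak 11
Item 4@2: d1:10  d2:11  d3:5  d4:2  d5:0 → peak 11
Item 4@3: d1:10  d2:10  d3:5  d4:2  d5:1 → peak 10
Best is Item 4@3, peak 10.

10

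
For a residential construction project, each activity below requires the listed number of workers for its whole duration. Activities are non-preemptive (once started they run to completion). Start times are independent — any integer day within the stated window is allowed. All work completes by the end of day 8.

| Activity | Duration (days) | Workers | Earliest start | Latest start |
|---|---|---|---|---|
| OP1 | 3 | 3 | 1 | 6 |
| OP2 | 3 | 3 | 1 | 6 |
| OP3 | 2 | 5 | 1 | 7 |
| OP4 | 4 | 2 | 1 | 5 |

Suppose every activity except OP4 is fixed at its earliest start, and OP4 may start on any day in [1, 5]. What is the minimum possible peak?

OP4@1: d1:13  d2:13  d3:8  d4:2  d5:0  d6:0  d7:0  d8:0 → peak 13
OP4@2: d1:11  d2:13  d3:8  d4:2  d5:2  d6:0  d7:0  d8:0 → peak 13
OP4@3: d1:11  d2:11  d3:8  d4:2  d5:2  d6:2  d7:0  d8:0 → peak 11
OP4@4: d1:11  d2:11  d3:6  d4:2  d5:2  d6:2  d7:2  d8:0 → peak 11
OP4@5: d1:11  d2:11  d3:6  d4:0  d5:2  d6:2  d7:2  d8:2 → peak 11
Best is OP4@3, peak 11.

11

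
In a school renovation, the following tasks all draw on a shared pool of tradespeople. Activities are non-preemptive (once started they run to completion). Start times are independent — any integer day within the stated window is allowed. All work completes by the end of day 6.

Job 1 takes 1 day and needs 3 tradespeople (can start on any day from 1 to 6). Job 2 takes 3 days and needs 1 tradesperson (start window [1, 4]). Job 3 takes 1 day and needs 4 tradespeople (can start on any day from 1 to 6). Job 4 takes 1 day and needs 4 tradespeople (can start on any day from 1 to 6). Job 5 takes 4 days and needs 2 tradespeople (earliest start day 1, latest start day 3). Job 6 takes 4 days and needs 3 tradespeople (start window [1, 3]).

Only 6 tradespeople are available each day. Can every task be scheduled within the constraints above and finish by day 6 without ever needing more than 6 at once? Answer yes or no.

yes

Schedule Job 1@1, Job 2@2, Job 3@5, Job 4@6, Job 5@2, Job 6@1: d1:6  d2:6  d3:6  d4:6  d5:6  d6:4 — peak 6 ≤ 6.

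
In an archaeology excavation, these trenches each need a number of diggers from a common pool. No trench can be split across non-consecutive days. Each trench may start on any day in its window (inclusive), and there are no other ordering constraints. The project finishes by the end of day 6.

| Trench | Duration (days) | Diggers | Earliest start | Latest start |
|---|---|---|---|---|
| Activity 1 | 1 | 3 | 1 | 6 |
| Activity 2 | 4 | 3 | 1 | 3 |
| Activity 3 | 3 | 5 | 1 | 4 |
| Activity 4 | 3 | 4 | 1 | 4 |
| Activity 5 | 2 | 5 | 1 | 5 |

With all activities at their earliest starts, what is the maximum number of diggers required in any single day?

20

Early-start schedule: Activity 1@1, Activity 2@1, Activity 3@1, Activity 4@1, Activity 5@1.
Load per day: day 1: 20, day 2: 17, day 3: 12, day 4: 3, day 5: 0, day 6: 0.
Peak is 20.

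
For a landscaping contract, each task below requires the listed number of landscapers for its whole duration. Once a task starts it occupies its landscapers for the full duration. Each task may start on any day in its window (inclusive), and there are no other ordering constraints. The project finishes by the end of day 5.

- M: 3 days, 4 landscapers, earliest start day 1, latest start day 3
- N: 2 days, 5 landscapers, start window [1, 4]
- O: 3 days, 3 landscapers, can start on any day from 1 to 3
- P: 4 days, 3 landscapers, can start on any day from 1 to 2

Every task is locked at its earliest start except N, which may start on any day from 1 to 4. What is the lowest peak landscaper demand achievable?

N@1: d1:15  d2:15  d3:10  d4:3  d5:0 → peak 15
N@2: d1:10  d2:15  d3:15  d4:3  d5:0 → peak 15
N@3: d1:10  d2:10  d3:15  d4:8  d5:0 → peak 15
N@4: d1:10  d2:10  d3:10  d4:8  d5:5 → peak 10
Best is N@4, peak 10.

10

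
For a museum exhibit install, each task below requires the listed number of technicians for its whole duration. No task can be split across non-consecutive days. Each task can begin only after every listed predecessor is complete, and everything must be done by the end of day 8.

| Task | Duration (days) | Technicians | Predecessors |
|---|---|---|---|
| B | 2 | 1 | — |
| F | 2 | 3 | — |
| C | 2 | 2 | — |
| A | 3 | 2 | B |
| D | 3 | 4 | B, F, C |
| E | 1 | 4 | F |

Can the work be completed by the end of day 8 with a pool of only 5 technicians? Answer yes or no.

The minimum achievable peak is 6; 5 < 6, so no feasible schedule stays within the cap.

no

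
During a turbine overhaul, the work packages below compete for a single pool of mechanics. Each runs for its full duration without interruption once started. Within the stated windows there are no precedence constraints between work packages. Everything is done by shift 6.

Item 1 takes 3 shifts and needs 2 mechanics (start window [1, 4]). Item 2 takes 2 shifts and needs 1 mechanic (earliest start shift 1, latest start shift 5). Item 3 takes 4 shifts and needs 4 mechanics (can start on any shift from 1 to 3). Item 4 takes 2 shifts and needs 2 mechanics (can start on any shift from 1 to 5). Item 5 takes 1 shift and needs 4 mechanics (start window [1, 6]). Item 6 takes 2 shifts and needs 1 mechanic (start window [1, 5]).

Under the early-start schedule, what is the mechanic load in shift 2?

At early start, shift 2 has: Item 1, Item 2, Item 3, Item 4, Item 6.
Demand: 2 + 1 + 4 + 2 + 1 = 10.

10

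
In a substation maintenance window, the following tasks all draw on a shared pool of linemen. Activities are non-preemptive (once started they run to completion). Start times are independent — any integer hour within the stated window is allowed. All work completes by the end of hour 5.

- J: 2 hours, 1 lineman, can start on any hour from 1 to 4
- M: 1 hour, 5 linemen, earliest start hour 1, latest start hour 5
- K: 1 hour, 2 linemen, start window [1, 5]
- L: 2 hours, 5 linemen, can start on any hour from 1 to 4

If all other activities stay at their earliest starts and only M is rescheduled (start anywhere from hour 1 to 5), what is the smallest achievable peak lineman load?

M@1: h1:13  h2:6  h3:0  h4:0  h5:0 → peak 13
M@2: h1:8  h2:11  h3:0  h4:0  h5:0 → peak 11
M@3: h1:8  h2:6  h3:5  h4:0  h5:0 → peak 8
M@4: h1:8  h2:6  h3:0  h4:5  h5:0 → peak 8
M@5: h1:8  h2:6  h3:0  h4:0  h5:5 → peak 8
Best is M@3, peak 8.

8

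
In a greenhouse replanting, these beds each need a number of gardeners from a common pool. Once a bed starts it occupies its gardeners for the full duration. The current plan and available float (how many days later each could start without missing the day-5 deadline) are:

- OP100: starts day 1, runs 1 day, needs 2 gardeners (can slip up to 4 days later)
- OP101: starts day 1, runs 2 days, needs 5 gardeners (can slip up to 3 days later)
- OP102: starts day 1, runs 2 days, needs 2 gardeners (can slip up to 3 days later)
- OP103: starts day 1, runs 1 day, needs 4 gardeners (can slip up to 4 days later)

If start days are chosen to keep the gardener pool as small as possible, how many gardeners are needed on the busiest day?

5

Early-start (OP100@1, OP101@1, OP102@1, OP103@1) gives peak 13: d1:13  d2:7  d3:0  d4:0  d5:0.
Shift OP101→3, OP103→5.
Schedule OP100@1, OP101@3, OP102@1, OP103@5: d1:4  d2:2  d3:5  d4:5  d5:4 — peak 5.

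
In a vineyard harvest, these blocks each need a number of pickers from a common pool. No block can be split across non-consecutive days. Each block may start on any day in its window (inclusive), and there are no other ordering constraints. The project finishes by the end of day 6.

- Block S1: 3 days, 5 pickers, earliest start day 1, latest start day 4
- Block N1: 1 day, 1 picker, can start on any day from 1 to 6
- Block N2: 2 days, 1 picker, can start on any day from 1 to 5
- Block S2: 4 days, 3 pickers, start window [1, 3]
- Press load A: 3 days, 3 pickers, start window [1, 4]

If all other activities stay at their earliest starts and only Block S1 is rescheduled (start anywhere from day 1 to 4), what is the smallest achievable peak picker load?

Block S1@1: d1:13  d2:12  d3:11  d4:3  d5:0  d6:0 → peak 13
Block S1@2: d1:8  d2:12  d3:11  d4:8  d5:0  d6:0 → peak 12
Block S1@3: d1:8  d2:7  d3:11  d4:8  d5:5  d6:0 → peak 11
Block S1@4: d1:8  d2:7  d3:6  d4:8  d5:5  d6:5 → peak 8
Best is Block S1@4, peak 8.

8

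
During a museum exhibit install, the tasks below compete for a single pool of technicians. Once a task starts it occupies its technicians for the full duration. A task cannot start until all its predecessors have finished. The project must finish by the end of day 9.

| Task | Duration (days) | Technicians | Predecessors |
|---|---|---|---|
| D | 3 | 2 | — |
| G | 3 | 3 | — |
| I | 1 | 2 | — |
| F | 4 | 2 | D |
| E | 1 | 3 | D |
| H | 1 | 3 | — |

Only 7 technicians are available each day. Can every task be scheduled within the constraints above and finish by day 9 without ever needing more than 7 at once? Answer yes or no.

yes

Schedule D@1, G@1, I@4, F@4, E@5, H@6: d1:5  d2:5  d3:5  d4:4  d5:5  d6:5  d7:2  d8:0  d9:0 — peak 5 ≤ 7.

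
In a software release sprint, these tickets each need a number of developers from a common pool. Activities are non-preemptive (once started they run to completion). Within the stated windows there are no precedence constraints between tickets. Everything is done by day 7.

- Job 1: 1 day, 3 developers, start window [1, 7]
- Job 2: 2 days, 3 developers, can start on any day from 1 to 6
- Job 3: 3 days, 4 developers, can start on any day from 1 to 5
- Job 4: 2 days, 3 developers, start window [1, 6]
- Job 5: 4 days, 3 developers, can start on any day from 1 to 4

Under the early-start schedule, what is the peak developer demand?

16

Early-start schedule: Job 1@1, Job 2@1, Job 3@1, Job 4@1, Job 5@1.
Load per day: day 1: 16, day 2: 13, day 3: 7, day 4: 3, day 5: 0, day 6: 0, day 7: 0.
Peak is 16.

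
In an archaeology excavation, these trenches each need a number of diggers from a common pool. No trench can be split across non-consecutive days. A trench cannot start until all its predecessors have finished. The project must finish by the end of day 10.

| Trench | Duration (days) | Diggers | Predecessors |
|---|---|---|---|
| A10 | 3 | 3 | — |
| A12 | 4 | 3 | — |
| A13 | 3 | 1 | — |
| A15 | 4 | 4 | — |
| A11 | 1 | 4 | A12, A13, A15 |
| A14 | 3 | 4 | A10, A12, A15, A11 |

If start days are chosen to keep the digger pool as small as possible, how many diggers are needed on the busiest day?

8

Early-start (A10@1, A12@1, A13@1, A15@1, A11@5, A14@6) gives peak 11: d1:11  d2:11  d3:11  d4:7  d5:4  d6:4  d7:4  d8:4  d9:0  d10:0.
Shift A10→5, A14→8.
Schedule A10@5, A12@1, A13@1, A15@1, A11@5, A14@8: d1:8  d2:8  d3:8  d4:7  d5:7  d6:3  d7:3  d8:4  d9:4  d10:4 — peak 8.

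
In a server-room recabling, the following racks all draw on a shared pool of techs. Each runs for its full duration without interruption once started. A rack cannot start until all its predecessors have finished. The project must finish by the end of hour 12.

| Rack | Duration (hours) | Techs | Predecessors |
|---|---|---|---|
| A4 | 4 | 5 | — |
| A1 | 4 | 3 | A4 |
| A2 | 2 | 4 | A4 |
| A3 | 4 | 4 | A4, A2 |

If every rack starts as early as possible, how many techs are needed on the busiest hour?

7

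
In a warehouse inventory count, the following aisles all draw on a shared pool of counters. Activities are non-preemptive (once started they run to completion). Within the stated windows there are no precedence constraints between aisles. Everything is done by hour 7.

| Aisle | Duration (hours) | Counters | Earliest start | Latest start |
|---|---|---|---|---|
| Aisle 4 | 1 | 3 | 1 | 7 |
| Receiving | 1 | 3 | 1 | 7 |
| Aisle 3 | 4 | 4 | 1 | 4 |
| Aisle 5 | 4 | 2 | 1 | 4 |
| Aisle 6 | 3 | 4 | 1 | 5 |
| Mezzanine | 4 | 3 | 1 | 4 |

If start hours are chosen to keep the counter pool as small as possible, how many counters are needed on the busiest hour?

9

Early-start (Aisle 4@1, Receiving@1, Aisle 3@1, Aisle 5@1, Aisle 6@1, Mezzanine@1) gives peak 19: h1:19  h2:13  h3:13  h4:9  h5:0  h6:0  h7:0.
Shift Receiving→2, Aisle 6→5, Mezzanine→3.
Schedule Aisle 4@1, Receiving@2, Aisle 3@1, Aisle 5@1, Aisle 6@5, Mezzanine@3: h1:9  h2:9  h3:9  h4:9  h5:7  h6:7  h7:4 — peak 9.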